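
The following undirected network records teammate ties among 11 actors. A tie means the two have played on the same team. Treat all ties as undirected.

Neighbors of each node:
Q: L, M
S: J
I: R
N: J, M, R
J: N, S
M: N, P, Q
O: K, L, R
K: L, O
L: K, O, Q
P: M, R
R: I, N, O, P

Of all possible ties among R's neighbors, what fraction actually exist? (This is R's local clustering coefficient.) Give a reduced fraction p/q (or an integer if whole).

0

R's neighbors: I, N, O, and P (k = 4).
Possible neighbor pairs: C(4,2) = 6. Edges among them: none → e = 0.
Clustering(R) = 0/6 = 0.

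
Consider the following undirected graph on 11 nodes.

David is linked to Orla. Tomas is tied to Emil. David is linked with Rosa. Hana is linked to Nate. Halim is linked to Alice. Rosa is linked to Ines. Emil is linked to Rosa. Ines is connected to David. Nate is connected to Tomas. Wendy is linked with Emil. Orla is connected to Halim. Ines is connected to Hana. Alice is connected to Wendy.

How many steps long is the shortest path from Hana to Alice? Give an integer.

One shortest route is Hana – Nate – Tomas – Emil – Wendy – Alice, which uses 5 edges, and at distance 4 from Hana we only reach {Halim, Wendy}, which does not include Alice. So d(Hana,Alice) = 5.

5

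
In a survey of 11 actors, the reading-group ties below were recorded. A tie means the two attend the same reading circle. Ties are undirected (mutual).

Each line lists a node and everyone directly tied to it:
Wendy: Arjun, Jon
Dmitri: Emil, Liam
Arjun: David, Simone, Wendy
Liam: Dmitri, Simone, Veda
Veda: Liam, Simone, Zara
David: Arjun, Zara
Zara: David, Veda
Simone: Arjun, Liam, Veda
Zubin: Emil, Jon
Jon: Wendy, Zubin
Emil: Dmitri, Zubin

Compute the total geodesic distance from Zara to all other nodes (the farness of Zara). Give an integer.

27

Distances from Zara: Arjun:2, David:1, Dmitri:3, Emil:4, Jon:4, Liam:2, Simone:2, Veda:1, Wendy:3, Zubin:5.
Sum = 2 + 1 + 3 + 4 + 4 + 2 + 2 + 1 + 3 + 5 = 27.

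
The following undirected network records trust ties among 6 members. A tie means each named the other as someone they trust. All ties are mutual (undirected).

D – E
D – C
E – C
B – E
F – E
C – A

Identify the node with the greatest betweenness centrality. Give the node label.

Unnormalized betweenness of each node: A:0, B:0, C:4, D:0, E:7, F:0.
E has the largest value, 7, making it the main broker — the node through which the most shortest paths run.

E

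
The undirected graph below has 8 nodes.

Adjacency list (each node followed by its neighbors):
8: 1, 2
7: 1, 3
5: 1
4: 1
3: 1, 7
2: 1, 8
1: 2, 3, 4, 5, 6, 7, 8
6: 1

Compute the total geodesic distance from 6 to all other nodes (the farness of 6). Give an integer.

Distances from 6: 1:1, 2:2, 3:2, 4:2, 5:2, 7:2, 8:2.
Sum = 1 + 2 + 2 + 2 + 2 + 2 + 2 = 13.

13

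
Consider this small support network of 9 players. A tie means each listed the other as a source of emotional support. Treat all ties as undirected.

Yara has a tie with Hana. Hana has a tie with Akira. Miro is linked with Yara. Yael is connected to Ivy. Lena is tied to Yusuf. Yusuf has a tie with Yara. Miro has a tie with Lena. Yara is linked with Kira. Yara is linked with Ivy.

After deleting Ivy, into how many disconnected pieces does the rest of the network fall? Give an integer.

2

Without Ivy, the remaining ties split the others into: {Akira, Hana, Kira, Lena, Miro, Yara, Yusuf}; {Yael}.
That's 2 separate components.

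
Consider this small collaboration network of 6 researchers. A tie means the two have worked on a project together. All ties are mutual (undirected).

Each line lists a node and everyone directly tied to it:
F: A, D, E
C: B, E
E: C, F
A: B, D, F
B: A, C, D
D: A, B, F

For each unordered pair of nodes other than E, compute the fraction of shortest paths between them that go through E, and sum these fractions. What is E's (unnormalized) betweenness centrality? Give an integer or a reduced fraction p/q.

Pairs whose geodesics pass through E — C–F: 1.
All other pairs contribute 0.
Summing the contributions gives betweenness(E) = 1.

1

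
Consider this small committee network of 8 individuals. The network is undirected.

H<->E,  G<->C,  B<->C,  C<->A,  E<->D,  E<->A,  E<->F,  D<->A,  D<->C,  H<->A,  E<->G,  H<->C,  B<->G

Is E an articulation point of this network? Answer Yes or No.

Yes

Removing E leaves {A, B, C, D, G, and H} with no path to {F}, so the network splits into 2 components. E is a cut vertex.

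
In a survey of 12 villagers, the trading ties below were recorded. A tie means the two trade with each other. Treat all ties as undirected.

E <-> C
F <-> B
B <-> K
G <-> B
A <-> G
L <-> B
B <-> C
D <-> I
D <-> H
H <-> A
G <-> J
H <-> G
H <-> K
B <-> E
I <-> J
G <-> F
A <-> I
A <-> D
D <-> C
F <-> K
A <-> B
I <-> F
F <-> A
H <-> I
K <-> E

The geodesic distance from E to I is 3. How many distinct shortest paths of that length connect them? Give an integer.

5

The shortest distance is 3. The length-3 paths are: E–B–A–I; E–K–H–I; E–K–F–I; E–B–F–I; E–C–D–I.
That gives 5 distinct shortest paths.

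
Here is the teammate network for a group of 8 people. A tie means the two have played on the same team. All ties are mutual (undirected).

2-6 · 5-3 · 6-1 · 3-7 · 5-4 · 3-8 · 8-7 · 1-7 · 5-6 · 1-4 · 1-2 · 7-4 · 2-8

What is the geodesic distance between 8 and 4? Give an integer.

One shortest route is 8 – 7 – 4, which uses 2 edges, and 8 and 4 are not directly tied, so nothing shorter exists. So d(8,4) = 2.

2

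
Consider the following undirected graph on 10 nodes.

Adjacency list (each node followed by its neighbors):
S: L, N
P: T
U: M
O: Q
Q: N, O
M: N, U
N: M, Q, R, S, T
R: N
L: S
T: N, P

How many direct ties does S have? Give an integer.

2

S is directly tied to L and N. That is 2 neighbors, so the degree of S is 2.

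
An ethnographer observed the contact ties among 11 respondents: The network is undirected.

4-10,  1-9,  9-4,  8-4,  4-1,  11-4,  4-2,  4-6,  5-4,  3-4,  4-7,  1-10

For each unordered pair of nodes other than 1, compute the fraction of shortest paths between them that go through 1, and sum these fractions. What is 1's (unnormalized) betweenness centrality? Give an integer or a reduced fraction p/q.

1/2

Pairs whose geodesics pass through 1 — 10–9: 1/2.
All other pairs contribute 0.
Summing the contributions gives betweenness(1) = 1/2.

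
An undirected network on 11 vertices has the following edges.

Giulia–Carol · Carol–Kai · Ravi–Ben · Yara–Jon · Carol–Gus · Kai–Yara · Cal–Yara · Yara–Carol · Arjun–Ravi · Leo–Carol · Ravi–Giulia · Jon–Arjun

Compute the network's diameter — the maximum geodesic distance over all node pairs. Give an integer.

5

Eccentricity of each node (its greatest distance to any other): Arjun:4, Ben:5, Cal:5, Carol:3, Giulia:3, Gus:4, Jon:3, Kai:4, Leo:4, Ravi:4, Yara:4.
The maximum eccentricity is 5, realized for instance by the pair Ben–Cal via Ben – Ravi – Arjun – Jon – Yara – Cal. So the diameter is 5.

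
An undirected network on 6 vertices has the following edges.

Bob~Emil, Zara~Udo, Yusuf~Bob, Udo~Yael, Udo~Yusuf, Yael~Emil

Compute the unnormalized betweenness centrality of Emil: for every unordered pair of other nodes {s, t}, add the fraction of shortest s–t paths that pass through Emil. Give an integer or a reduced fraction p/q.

Pairs whose geodesics pass through Emil — Yael–Bob: 1.
All other pairs contribute 0.
Summing the contributions gives betweenness(Emil) = 1.

1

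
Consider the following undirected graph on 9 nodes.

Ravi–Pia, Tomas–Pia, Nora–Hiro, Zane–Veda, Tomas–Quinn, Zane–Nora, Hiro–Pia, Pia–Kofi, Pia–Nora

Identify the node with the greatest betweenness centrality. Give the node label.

Unnormalized betweenness of each node: Hiro:0, Kofi:0, Nora:12, Pia:21, Quinn:0, Ravi:0, Tomas:7, Veda:0, Zane:7.
Pia has the largest value, 21, making it the main broker — the node through which the most shortest paths run.

Pia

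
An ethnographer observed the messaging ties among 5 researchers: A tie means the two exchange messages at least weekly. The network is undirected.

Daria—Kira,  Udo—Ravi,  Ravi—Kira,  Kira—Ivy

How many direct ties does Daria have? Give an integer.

1

Daria is directly tied to Kira. That is 1 neighbor, so the degree of Daria is 1.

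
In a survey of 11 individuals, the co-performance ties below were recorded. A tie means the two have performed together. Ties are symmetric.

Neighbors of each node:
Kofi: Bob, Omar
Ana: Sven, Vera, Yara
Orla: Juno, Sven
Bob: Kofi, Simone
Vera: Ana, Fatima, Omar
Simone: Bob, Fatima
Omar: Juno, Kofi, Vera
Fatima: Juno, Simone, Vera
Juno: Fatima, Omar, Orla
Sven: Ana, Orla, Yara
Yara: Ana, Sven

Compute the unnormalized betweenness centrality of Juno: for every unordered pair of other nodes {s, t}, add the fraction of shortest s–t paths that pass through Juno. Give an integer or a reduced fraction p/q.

28/3

Pairs whose geodesics pass through Juno — Vera–Orla: 2/3; Sven–Fatima: 1/2; Sven–Simone: 1/2; Sven–Bob: 2/4; Sven–Kofi: 1/2; Sven–Omar: 1/2; Orla–Fatima: 1; Orla–Simone: 1; Orla–Bob: 2/2; Orla–Kofi: 1; Orla–Omar: 1; Fatima–Kofi: 1/3; Fatima–Omar: 1/2; Simone–Omar: 1/3.
All other pairs contribute 0.
Summing the contributions gives betweenness(Juno) = 28/3.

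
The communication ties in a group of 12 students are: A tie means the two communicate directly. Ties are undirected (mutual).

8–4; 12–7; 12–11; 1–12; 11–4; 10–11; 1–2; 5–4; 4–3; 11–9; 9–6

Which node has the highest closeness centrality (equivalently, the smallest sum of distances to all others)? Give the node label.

Farness (sum of distances to all others) for each node — 1:31, 2:41, 3:33, 4:23, 5:33, 6:37, 7:33, 8:33, 9:27, 10:29, 11:19, 12:23.
The smallest farness is 19, for 11, so 11 has the highest closeness.

11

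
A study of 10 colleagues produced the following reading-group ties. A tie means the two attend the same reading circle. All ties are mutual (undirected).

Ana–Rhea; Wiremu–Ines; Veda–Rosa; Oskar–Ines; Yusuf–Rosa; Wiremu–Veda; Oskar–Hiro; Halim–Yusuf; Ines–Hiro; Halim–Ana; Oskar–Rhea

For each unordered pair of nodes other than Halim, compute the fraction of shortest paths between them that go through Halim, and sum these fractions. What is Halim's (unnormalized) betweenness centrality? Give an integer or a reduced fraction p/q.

Pairs whose geodesics pass through Halim — Hiro–Yusuf: 1/2; Oskar–Yusuf: 1; Rhea–Yusuf: 1; Rhea–Rosa: 1; Ana–Yusuf: 1; Ana–Rosa: 1; Ana–Veda: 1.
All other pairs contribute 0.
Summing the contributions gives betweenness(Halim) = 13/2.

13/2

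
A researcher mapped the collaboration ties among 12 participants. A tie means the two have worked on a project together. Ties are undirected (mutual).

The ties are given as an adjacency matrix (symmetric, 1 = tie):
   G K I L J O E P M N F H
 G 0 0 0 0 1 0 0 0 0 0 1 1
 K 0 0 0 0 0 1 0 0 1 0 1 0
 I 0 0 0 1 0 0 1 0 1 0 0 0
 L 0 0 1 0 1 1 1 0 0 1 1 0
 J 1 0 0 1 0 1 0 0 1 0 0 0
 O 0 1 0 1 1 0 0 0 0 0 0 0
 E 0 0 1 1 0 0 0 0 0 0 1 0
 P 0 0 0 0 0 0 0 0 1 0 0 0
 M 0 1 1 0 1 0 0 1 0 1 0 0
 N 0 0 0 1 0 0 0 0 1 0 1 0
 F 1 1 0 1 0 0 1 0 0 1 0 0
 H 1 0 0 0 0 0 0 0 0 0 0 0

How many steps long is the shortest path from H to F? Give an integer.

2

One shortest route is H – G – F, which uses 2 edges, and H and F are not directly tied, so nothing shorter exists. So d(H,F) = 2.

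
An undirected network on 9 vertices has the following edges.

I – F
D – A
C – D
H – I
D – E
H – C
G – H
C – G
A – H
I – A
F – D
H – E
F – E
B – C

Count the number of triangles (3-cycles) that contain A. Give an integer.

1

A's neighbors: D, H, and I.
Neighbor pairs that are themselves tied: A–H–I. Each forms one triangle with A, for 1 in total.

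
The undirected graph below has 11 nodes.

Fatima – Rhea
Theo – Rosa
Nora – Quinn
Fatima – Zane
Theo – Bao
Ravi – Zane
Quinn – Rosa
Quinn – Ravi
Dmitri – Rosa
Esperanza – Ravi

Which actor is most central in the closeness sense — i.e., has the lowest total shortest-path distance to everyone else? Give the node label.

Farness (sum of distances to all others) for each node — Bao:40, Dmitri:33, Esperanza:31, Fatima:34, Nora:30, Quinn:21, Ravi:22, Rhea:43, Rosa:24, Theo:31, Zane:27.
The smallest farness is 21, for Quinn, so Quinn has the highest closeness.

Quinn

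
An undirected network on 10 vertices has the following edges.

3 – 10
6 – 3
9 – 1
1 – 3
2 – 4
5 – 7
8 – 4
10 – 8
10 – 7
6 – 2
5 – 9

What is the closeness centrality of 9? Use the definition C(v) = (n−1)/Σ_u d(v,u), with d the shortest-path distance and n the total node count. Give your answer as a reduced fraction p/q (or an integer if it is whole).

Distances from 9: 1:1, 2:4, 3:2, 4:5, 5:1, 6:3, 7:2, 8:4, 10:3. Sum = 25.
n = 10, so closeness = 9/25.

9/25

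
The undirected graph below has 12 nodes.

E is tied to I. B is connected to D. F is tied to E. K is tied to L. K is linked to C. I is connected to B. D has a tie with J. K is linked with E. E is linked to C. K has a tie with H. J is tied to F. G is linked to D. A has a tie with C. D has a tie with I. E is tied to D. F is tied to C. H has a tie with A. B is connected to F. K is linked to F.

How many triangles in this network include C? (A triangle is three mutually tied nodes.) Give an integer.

3

C's neighbors: A, E, F, and K.
Neighbor pairs that are themselves tied: C–E–F; C–E–K; C–F–K. Each forms one triangle with C, for 3 in total.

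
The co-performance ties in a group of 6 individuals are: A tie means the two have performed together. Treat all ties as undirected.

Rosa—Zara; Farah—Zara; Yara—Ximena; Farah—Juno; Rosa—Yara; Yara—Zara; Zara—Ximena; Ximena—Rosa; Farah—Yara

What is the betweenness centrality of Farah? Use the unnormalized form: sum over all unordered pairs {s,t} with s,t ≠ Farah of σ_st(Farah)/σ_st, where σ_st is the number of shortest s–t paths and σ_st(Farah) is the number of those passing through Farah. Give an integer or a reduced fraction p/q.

4

Pairs whose geodesics pass through Farah — Yara–Juno: 1; Rosa–Juno: 2/2; Ximena–Juno: 2/2; Juno–Zara: 1.
All other pairs contribute 0.
Summing the contributions gives betweenness(Farah) = 4.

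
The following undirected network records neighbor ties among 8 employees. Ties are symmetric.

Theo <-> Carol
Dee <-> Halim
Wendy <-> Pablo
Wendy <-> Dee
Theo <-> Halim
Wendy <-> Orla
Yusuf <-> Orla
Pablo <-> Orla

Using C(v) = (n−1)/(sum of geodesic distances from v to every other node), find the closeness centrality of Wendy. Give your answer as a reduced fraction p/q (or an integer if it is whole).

1/2

Distances from Wendy: Carol:4, Dee:1, Halim:2, Orla:1, Pablo:1, Theo:3, Yusuf:2. Sum = 14.
n = 8, so closeness = 7/14 = 1/2.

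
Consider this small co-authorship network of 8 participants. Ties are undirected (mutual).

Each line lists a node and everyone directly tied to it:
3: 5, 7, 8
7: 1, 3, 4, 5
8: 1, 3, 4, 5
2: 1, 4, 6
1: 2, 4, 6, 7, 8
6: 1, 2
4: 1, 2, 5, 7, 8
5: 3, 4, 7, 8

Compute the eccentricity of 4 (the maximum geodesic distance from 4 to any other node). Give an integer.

Distances from 4: 1:1, 2:1, 3:2, 5:1, 6:2, 7:1, 8:1.
The largest is 2 (to 3 and 6), so the eccentricity of 4 is 2.

2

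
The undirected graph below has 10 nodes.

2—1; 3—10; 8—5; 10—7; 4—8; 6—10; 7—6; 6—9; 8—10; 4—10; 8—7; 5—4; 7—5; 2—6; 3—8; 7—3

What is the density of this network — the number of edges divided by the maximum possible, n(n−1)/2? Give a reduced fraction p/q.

There are 16 edges and 10 nodes, so the maximum possible is C(10,2) = 45.
Density = 16/45.

16/45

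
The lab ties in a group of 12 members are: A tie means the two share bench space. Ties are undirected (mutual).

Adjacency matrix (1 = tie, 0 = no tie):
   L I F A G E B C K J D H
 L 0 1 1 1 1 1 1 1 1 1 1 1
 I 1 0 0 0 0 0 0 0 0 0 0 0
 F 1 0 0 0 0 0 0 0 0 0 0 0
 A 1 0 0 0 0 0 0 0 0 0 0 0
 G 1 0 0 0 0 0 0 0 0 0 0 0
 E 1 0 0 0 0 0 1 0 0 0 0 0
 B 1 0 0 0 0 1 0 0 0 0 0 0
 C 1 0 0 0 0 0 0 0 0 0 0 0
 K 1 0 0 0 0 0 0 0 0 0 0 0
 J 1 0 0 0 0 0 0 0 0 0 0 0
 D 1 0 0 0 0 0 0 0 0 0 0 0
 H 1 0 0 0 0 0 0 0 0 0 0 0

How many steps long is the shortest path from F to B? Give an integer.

One shortest route is F – L – B, which uses 2 edges, and F and B are not directly tied, so nothing shorter exists. So d(F,B) = 2.

2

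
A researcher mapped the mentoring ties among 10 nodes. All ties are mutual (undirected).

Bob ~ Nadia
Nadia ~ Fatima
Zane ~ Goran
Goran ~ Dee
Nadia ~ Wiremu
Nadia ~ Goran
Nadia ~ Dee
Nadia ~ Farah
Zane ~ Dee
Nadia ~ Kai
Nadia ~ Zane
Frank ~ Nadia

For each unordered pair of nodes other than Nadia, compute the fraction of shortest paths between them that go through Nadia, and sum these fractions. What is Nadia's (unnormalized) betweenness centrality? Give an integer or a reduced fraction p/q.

33

Pairs whose geodesics pass through Nadia — Bob–Kai: 1; Bob–Wiremu: 1; Bob–Goran: 1; Bob–Fatima: 1; Bob–Zane: 1; Bob–Farah: 1; Bob–Frank: 1; Bob–Dee: 1; Kai–Wiremu: 1; Kai–Goran: 1; Kai–Fatima: 1; Kai–Zane: 1; Kai–Farah: 1; Kai–Frank: 1 … (+19 more pairs).
All other pairs contribute 0.
Summing the contributions gives betweenness(Nadia) = 33.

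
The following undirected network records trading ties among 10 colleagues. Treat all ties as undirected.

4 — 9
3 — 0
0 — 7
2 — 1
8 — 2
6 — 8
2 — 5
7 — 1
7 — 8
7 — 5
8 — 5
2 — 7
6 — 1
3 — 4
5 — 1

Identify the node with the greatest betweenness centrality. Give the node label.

Unnormalized betweenness of each node: 0:18, 1:7/2, 2:1/4, 3:14, 4:8, 5:1/4, 6:1/4, 7:81/4, 8:7/2, 9:0.
7 has the largest value, 81/4, making it the main broker — the node through which the most shortest paths run.

7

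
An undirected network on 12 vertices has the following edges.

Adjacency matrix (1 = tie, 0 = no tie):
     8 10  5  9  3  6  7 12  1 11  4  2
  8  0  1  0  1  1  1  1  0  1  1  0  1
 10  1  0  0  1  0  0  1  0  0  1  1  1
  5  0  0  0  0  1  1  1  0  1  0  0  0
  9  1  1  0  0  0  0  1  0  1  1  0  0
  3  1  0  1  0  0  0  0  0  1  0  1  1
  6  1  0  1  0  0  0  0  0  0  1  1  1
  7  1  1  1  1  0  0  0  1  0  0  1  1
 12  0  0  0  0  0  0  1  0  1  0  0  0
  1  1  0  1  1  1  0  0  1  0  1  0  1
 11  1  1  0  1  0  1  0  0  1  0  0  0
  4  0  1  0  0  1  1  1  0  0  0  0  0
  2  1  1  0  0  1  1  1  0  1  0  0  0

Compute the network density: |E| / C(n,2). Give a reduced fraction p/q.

There are 32 edges and 12 nodes, so the maximum possible is C(12,2) = 66.
Density = 32/66 = 16/33.

16/33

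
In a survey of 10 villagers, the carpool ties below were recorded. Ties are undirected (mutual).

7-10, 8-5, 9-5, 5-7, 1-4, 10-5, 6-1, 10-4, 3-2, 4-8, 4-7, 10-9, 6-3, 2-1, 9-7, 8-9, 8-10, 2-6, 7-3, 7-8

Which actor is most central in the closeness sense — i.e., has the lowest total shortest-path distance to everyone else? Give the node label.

Farness (sum of distances to all others) for each node — 1:17, 2:19, 3:15, 4:14, 5:17, 6:19, 7:12, 8:15, 9:17, 10:15.
The smallest farness is 12, for 7, so 7 has the highest closeness.

7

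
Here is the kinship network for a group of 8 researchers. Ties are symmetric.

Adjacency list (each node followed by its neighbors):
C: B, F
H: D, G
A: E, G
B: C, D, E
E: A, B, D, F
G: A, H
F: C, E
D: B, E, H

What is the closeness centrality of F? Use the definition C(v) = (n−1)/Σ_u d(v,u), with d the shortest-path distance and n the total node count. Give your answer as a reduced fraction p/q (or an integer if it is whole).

1/2

Distances from F: A:2, B:2, C:1, D:2, E:1, G:3, H:3. Sum = 14.
n = 8, so closeness = 7/14 = 1/2.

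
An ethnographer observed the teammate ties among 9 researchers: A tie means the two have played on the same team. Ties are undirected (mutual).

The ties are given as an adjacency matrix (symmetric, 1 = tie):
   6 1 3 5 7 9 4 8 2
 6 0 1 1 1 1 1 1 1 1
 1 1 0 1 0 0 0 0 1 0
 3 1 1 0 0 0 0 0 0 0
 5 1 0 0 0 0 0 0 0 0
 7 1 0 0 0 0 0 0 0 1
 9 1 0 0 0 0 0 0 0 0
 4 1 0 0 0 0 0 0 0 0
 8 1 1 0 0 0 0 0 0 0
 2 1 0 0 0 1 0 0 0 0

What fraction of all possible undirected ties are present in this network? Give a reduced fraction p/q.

11/36

There are 11 edges and 9 nodes, so the maximum possible is C(9,2) = 36.
Density = 11/36.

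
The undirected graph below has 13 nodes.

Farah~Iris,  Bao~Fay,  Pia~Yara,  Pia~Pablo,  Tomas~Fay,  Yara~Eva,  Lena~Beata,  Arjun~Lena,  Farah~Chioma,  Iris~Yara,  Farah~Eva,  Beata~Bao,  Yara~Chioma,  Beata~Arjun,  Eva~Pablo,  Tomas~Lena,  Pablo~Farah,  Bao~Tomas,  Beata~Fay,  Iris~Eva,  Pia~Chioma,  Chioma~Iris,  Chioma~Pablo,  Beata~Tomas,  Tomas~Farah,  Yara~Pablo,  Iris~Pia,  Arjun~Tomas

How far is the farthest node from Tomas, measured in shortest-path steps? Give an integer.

Distances from Tomas: Arjun:1, Bao:1, Beata:1, Chioma:2, Eva:2, Farah:1, Fay:1, Iris:2, Lena:1, Pablo:2, Pia:3, Yara:3.
The largest is 3 (to Pia and Yara), so the eccentricity of Tomas is 3.

3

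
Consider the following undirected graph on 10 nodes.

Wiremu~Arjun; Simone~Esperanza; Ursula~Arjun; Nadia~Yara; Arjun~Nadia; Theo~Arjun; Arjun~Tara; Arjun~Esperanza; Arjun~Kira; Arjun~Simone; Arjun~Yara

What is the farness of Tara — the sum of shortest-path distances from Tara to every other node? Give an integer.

17

Distances from Tara: Arjun:1, Esperanza:2, Kira:2, Nadia:2, Simone:2, Theo:2, Ursula:2, Wiremu:2, Yara:2.
Sum = 1 + 2 + 2 + 2 + 2 + 2 + 2 + 2 + 2 = 17.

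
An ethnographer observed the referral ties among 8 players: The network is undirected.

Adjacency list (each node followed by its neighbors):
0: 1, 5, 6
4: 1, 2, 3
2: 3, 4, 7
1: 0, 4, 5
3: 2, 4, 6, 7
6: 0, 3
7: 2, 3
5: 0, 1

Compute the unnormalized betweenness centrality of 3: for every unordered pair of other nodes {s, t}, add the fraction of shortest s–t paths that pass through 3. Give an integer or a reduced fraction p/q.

Pairs whose geodesics pass through 3 — 0–2: 1/2; 0–7: 1; 6–2: 1; 6–4: 1; 6–7: 1; 5–7: 2/3; 1–7: 1/2; 4–7: 1/2.
All other pairs contribute 0.
Summing the contributions gives betweenness(3) = 37/6.

37/6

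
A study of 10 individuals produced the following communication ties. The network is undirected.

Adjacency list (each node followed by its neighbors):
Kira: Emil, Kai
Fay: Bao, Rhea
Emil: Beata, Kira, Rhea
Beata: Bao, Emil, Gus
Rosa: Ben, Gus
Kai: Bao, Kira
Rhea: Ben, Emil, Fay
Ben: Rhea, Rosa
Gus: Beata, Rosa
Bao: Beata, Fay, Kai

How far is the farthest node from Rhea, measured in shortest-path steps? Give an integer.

3

Distances from Rhea: Bao:2, Beata:2, Ben:1, Emil:1, Fay:1, Gus:3, Kai:3, Kira:2, Rosa:2.
The largest is 3 (to Kai and Gus), so the eccentricity of Rhea is 3.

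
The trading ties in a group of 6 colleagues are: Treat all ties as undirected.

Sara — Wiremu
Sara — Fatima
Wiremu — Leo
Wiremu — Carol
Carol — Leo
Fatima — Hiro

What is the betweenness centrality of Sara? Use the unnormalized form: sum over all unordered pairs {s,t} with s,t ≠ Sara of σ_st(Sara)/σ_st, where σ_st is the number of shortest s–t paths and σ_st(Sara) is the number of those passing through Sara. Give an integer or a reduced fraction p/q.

Pairs whose geodesics pass through Sara — Fatima–Carol: 1; Fatima–Leo: 1; Fatima–Wiremu: 1; Hiro–Carol: 1; Hiro–Leo: 1; Hiro–Wiremu: 1.
All other pairs contribute 0.
Summing the contributions gives betweenness(Sara) = 6.

6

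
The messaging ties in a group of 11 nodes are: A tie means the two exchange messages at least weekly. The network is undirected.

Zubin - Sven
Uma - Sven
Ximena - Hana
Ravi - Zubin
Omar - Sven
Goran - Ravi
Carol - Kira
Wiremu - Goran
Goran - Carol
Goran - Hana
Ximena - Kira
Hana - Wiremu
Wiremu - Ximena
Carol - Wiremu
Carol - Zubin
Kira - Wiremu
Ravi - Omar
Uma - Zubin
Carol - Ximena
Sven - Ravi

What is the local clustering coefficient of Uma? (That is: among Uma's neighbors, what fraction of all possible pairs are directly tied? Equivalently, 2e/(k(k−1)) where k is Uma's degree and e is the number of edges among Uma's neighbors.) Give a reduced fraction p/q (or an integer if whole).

Uma's neighbors: Sven and Zubin (k = 2).
Possible neighbor pairs: C(2,2) = 1. Edges among them: Sven–Zubin → e = 1.
Clustering(Uma) = 1/1.

1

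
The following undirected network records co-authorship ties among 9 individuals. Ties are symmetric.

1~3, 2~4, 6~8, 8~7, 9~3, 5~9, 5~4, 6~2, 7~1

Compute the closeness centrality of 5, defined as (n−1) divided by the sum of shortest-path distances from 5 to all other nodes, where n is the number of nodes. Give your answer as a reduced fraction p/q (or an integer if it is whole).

Distances from 5: 1:3, 2:2, 3:2, 4:1, 6:3, 7:4, 8:4, 9:1. Sum = 20.
n = 9, so closeness = 8/20 = 2/5.

2/5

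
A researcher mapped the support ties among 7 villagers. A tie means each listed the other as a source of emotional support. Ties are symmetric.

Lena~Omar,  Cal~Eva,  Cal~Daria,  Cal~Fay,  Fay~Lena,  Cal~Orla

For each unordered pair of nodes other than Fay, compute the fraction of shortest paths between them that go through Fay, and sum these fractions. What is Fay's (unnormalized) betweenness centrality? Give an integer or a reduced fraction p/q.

8

Pairs whose geodesics pass through Fay — Lena–Eva: 1; Lena–Daria: 1; Lena–Orla: 1; Lena–Cal: 1; Omar–Eva: 1; Omar–Daria: 1; Omar–Orla: 1; Omar–Cal: 1.
All other pairs contribute 0.
Summing the contributions gives betweenness(Fay) = 8.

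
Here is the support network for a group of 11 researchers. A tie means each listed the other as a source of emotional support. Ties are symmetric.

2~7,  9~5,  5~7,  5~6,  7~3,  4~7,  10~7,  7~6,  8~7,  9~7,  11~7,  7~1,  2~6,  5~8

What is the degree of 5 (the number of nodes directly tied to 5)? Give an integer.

4

5 is directly tied to 6, 7, 8, and 9. That is 4 neighbors, so the degree of 5 is 4.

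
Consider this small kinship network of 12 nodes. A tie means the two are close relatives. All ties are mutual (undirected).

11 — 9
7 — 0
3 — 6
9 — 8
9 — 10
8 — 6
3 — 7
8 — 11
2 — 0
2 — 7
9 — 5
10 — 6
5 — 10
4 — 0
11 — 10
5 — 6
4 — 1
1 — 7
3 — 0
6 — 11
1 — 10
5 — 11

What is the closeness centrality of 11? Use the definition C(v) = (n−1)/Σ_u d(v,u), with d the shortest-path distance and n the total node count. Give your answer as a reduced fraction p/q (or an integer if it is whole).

Distances from 11: 0:3, 1:2, 2:4, 3:2, 4:3, 5:1, 6:1, 7:3, 8:1, 9:1, 10:1. Sum = 22.
n = 12, so closeness = 11/22 = 1/2.

1/2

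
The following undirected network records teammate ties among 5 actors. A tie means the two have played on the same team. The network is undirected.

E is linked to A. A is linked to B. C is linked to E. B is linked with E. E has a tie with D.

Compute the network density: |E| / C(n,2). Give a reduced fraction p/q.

1/2

There are 5 edges and 5 nodes, so the maximum possible is C(5,2) = 10.
Density = 5/10 = 1/2.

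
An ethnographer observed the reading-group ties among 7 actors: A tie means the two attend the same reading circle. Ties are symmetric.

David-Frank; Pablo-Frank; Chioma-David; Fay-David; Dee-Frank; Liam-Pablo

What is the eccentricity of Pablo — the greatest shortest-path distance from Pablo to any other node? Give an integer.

3

Distances from Pablo: Chioma:3, David:2, Dee:2, Fay:3, Frank:1, Liam:1.
The largest is 3 (to Chioma and Fay), so the eccentricity of Pablo is 3.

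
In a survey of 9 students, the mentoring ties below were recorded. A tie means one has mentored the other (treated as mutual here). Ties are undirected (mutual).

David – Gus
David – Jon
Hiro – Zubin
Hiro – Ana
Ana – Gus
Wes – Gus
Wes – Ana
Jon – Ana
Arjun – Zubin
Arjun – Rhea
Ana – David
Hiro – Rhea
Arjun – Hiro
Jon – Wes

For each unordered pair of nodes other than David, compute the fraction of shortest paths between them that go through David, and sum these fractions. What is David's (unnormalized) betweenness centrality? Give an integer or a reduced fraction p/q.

1/3

Pairs whose geodesics pass through David — Gus–Jon: 1/3.
All other pairs contribute 0.
Summing the contributions gives betweenness(David) = 1/3.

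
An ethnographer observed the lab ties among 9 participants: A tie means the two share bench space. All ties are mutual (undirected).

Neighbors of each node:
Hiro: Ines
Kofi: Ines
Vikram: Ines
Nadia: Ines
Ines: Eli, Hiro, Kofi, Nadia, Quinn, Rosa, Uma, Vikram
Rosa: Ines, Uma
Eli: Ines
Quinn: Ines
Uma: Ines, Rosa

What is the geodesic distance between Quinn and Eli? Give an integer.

One shortest route is Quinn – Ines – Eli, which uses 2 edges, and Quinn and Eli are not directly tied, so nothing shorter exists. So d(Quinn,Eli) = 2.

2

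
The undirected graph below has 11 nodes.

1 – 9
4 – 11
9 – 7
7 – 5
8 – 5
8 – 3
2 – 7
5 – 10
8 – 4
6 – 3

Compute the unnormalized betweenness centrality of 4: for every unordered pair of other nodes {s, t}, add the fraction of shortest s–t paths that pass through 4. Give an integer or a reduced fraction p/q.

9

Pairs whose geodesics pass through 4 — 6–11: 1; 11–5: 1; 11–3: 1; 11–7: 1; 11–2: 1; 11–1: 1; 11–10: 1; 11–8: 1; 11–9: 1.
All other pairs contribute 0.
Summing the contributions gives betweenness(4) = 9.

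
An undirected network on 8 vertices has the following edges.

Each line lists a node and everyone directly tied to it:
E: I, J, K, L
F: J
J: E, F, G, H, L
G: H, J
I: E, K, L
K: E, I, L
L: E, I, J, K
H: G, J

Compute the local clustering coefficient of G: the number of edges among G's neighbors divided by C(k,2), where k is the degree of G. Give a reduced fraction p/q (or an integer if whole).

1

G's neighbors: H and J (k = 2).
Possible neighbor pairs: C(2,2) = 1. Edges among them: H–J → e = 1.
Clustering(G) = 1/1.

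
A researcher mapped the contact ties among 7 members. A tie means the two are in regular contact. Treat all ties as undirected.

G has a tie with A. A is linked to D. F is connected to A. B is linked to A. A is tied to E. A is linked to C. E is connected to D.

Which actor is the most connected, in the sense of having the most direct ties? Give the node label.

Degrees — A:6, B:1, C:1, D:2, E:2, F:1, G:1.
The maximum is 6, attained only by A.

A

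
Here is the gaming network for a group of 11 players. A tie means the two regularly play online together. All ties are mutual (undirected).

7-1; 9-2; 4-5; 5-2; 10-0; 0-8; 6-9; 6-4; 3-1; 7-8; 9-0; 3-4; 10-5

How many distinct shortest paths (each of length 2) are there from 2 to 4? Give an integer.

The shortest distance is 2, and the only length-2 path is 2–5–4. So there is exactly 1 shortest path.

1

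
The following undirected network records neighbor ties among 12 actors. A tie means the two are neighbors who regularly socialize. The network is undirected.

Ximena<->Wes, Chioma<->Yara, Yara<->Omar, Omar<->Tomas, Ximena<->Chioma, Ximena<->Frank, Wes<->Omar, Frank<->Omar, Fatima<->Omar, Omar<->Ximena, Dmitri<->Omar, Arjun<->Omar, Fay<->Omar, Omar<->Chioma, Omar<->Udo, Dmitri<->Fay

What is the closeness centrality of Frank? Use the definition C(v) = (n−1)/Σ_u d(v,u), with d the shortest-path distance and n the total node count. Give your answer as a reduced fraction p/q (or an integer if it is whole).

11/20

Distances from Frank: Arjun:2, Chioma:2, Dmitri:2, Fatima:2, Fay:2, Omar:1, Tomas:2, Udo:2, Wes:2, Ximena:1, Yara:2. Sum = 20.
n = 12, so closeness = 11/20.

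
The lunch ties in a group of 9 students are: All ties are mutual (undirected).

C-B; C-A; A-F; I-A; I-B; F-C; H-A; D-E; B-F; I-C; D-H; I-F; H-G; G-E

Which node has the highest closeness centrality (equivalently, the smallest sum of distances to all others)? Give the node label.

A

Farness (sum of distances to all others) for each node — A:13, B:21, C:16, D:19, E:24, F:16, G:19, H:14, I:16.
The smallest farness is 13, for A, so A has the highest closeness.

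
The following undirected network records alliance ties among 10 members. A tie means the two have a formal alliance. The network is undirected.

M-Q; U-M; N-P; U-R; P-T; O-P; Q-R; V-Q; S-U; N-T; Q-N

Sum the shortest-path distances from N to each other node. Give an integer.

Distances from N: M:2, O:2, P:1, Q:1, R:2, S:4, T:1, U:3, V:2.
Sum = 2 + 2 + 1 + 1 + 2 + 4 + 1 + 3 + 2 = 18.

18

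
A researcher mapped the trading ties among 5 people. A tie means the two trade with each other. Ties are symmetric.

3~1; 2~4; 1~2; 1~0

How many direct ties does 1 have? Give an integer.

3

1 is directly tied to 0, 2, and 3. That is 3 neighbors, so the degree of 1 is 3.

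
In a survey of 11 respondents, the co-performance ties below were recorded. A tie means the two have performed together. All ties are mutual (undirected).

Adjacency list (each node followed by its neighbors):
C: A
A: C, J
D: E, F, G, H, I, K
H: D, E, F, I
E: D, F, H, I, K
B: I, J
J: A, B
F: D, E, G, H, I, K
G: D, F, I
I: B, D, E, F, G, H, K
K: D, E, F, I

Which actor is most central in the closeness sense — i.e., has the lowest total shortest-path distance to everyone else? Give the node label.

Farness (sum of distances to all others) for each node — A:31, B:19, C:40, D:20, E:21, F:20, G:23, H:22, I:16, J:24, K:22.
The smallest farness is 16, for I, so I has the highest closeness.

I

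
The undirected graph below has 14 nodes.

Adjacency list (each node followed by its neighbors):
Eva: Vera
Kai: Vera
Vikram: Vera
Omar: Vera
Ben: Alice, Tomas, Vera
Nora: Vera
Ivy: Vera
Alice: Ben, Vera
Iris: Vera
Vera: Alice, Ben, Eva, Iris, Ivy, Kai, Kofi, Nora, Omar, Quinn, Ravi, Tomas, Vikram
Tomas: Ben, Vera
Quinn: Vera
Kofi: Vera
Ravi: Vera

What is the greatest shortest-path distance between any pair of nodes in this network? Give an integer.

2

Eccentricity of each node (its greatest distance to any other): Alice:2, Ben:2, Eva:2, Iris:2, Ivy:2, Kai:2, Kofi:2, Nora:2, Omar:2, Quinn:2, Ravi:2, Tomas:2, Vera:1, Vikram:2.
The maximum eccentricity is 2, realized for instance by the pair Nora–Alice via Nora – Vera – Alice. So the diameter is 2.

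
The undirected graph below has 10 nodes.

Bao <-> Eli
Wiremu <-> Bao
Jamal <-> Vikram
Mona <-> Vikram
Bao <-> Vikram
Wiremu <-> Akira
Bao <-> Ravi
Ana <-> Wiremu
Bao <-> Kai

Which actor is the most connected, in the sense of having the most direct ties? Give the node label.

Degrees — Akira:1, Ana:1, Bao:5, Eli:1, Jamal:1, Kai:1, Mona:1, Ravi:1, Vikram:3, Wiremu:3.
The maximum is 5, attained only by Bao.

Bao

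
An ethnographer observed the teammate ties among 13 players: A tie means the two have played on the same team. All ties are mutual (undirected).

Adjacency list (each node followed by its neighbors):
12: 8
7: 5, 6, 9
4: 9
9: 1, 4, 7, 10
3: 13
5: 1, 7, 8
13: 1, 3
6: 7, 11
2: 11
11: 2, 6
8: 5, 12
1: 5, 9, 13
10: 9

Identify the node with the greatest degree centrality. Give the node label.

9

Degrees — 1:3, 2:1, 3:1, 4:1, 5:3, 6:2, 7:3, 8:2, 9:4, 10:1, 11:2, 12:1, 13:2.
The maximum is 4, attained only by 9.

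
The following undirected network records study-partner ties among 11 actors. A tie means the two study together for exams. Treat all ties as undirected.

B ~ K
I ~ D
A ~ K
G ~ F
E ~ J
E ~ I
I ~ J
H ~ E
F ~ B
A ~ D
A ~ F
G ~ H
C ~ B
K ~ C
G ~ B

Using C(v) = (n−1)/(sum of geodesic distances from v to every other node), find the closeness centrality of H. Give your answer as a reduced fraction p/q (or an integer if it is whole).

Distances from H: A:3, B:2, C:3, D:3, E:1, F:2, G:1, I:2, J:2, K:3. Sum = 22.
n = 11, so closeness = 10/22 = 5/11.

5/11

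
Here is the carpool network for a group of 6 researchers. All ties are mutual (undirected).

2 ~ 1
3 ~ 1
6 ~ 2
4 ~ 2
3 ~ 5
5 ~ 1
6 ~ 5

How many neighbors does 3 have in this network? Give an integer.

3 is directly tied to 1 and 5. That is 2 neighbors, so the degree of 3 is 2.

2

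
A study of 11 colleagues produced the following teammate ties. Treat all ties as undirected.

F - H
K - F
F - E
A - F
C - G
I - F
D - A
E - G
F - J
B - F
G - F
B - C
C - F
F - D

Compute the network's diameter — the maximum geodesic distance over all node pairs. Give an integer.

2

Eccentricity of each node (its greatest distance to any other): A:2, B:2, C:2, D:2, E:2, F:1, G:2, H:2, I:2, J:2, K:2.
The maximum eccentricity is 2, realized for instance by the pair B–E via B – F – E. So the diameter is 2.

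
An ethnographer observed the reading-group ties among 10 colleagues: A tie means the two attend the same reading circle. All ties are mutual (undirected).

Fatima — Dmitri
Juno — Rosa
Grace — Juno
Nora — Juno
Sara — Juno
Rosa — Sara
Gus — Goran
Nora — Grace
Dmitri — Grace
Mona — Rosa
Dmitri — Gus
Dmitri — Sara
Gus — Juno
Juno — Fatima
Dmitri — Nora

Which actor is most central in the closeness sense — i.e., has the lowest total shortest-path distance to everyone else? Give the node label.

Juno

Farness (sum of distances to all others) for each node — Dmitri:14, Fatima:18, Goran:24, Grace:17, Gus:16, Juno:12, Mona:24, Nora:17, Rosa:16, Sara:16.
The smallest farness is 12, for Juno, so Juno has the highest closeness.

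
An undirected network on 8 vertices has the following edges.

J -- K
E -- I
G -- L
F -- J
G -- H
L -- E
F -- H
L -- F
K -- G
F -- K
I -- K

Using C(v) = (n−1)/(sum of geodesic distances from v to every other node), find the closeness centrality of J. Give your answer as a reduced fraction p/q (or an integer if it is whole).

Distances from J: E:3, F:1, G:2, H:2, I:2, K:1, L:2. Sum = 13.
n = 8, so closeness = 7/13.

7/13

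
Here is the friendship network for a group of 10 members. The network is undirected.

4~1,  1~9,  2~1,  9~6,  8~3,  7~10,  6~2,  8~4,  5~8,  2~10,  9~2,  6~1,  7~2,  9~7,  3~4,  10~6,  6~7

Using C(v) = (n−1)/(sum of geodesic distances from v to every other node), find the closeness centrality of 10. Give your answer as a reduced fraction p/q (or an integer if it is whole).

Distances from 10: 1:2, 2:1, 3:4, 4:3, 5:5, 6:1, 7:1, 8:4, 9:2. Sum = 23.
n = 10, so closeness = 9/23.

9/23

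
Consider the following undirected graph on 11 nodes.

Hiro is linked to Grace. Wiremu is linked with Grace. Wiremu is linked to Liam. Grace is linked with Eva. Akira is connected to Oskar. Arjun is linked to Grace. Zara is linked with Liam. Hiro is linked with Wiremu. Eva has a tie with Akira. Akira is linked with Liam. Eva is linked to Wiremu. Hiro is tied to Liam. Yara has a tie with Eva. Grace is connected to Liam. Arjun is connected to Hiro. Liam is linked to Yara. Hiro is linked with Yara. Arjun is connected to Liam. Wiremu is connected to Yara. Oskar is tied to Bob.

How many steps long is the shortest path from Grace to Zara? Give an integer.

2

One shortest route is Grace – Liam – Zara, which uses 2 edges, and Grace and Zara are not directly tied, so nothing shorter exists. So d(Grace,Zara) = 2.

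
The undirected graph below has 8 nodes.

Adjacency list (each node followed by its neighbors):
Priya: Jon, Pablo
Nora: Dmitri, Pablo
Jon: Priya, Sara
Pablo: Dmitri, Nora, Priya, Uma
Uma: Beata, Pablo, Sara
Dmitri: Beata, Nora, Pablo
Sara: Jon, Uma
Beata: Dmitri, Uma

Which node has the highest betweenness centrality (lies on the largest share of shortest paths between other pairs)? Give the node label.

Unnormalized betweenness of each node: Beata:1, Dmitri:2, Jon:1, Nora:0, Pablo:9, Priya:3, Sara:2, Uma:6.
Pablo has the largest value, 9, making it the main broker — the node through which the most shortest paths run.

Pablo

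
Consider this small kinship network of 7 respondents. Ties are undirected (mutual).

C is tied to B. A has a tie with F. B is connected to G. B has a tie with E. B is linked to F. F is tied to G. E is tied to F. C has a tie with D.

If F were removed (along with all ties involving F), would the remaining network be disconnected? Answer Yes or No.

Yes

Removing F leaves {B, C, D, E, and G} with no path to {A}, so the network splits into 2 components. F is a cut vertex.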